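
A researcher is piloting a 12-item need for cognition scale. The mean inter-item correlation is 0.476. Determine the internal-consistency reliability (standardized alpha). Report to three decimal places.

standardized alpha = 0.916

Standardized α = k·r̄ / (1 + (k−1)·r̄) = 12 × 0.476 / (1 + 11 × 0.476)
  = 5.7120 / 6.2360 = 0.916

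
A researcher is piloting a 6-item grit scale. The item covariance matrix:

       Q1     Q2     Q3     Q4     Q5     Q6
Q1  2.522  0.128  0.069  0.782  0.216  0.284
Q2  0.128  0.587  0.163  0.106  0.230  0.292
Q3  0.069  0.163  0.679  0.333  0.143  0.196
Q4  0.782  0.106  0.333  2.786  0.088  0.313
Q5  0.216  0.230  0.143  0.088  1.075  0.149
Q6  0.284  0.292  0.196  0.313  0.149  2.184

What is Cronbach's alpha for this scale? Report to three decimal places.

Σσᵢ² = 2.522 + 0.587 + 0.679 + 2.786 + 1.075 + 2.184 = 9.833
Sum of off-diagonal covariances = 3.492
σ²_T = 9.833 + 2 × 3.492 = 16.817
α = (k/(k−1))·(1 − Σσᵢ²/σ²_T) = (6/5)·(1 − 9.833/16.817) = 0.498

α = 0.498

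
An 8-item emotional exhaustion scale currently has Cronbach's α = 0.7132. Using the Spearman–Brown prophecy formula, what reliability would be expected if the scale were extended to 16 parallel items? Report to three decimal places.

predicted reliability = 0.833

Length factor m = 16/8 = 2.0000
α' = m·α / (1 + (m−1)·α)
   = 16/8 × 0.7132 / (1 + (16/8 − 1) × 0.7132)
   = 1.4264 / 1.7132 = 0.833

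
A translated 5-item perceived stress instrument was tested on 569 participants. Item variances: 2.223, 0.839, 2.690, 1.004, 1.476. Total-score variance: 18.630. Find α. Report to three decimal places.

ΣVar(i) = 2.223 + 0.839 + 2.690 + 1.004 + 1.476 = 8.232
α = (k/(k−1))·(1 − ΣVar(i)/total variance) = (5/4)·(1 − 8.232/18.630) = 0.698

α = 0.698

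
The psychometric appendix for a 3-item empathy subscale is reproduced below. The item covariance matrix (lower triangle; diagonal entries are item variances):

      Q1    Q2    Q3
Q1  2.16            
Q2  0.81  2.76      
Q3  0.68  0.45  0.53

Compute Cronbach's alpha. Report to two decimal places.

sum of item variances = 2.16 + 2.76 + 0.53 = 5.45
Sum of off-diagonal covariances = 1.94
total variance = 5.45 + 2 × 1.94 = 9.33
α = (k/(k−1))·(1 − sum of item variances/total variance) = (3/2)·(1 − 5.45/9.33) = 0.62

Cronbach's alpha = 0.62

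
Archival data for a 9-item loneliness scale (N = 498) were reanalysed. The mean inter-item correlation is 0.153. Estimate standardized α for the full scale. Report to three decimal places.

α = 0.619

Standardized α = k·r̄ / (1 + (k−1)·r̄) = 9 × 0.153 / (1 + 8 × 0.153)
  = 1.3770 / 2.2240 = 0.619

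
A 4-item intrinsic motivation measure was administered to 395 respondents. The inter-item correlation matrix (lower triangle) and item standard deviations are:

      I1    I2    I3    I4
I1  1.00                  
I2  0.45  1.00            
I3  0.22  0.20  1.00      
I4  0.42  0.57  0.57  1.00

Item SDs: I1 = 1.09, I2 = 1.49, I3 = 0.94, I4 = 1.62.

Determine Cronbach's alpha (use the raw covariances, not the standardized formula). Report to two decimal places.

Σσ²ᵢ = 1.09² + 1.49² + 0.94² + 1.62² = 6.9162
Covariances σ_ij = r_ij · s_i · s_j:
  σ(I1,I2) = 0.45 × 1.09 × 1.49 = 0.7308
  σ(I1,I3) = 0.22 × 1.09 × 0.94 = 0.2254
  σ(I1,I4) = 0.42 × 1.09 × 1.62 = 0.7416
  σ(I2,I3) = 0.20 × 1.49 × 0.94 = 0.2801
  σ(I2,I4) = 0.57 × 1.49 × 1.62 = 1.3759
  σ(I3,I4) = 0.57 × 0.94 × 1.62 = 0.8680
σ²_T = Σσ²ᵢ + 2·Σσ_ij = 6.9162 + 2 × 4.2218 = 15.3598
α = (4/3)·(1 − 6.9162/15.3598) = 0.73

α = 0.73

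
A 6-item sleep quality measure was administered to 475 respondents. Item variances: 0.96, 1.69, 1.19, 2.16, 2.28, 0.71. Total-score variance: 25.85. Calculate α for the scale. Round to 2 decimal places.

Σσ²ᵢ = 0.96 + 1.69 + 1.19 + 2.16 + 2.28 + 0.71 = 8.99
α = (k/(k−1))·(1 − Σσ²ᵢ/total variance) = (6/5)·(1 − 8.99/25.85) = 0.78

α = 0.78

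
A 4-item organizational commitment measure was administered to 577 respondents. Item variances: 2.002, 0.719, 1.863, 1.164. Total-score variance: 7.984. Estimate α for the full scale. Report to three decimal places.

Σσ²ᵢ = 2.002 + 0.719 + 1.863 + 1.164 = 5.748
α = (k/(k−1))·(1 − Σσ²ᵢ/σ²_total) = (4/3)·(1 − 5.748/7.984) = 0.373

α = 0.373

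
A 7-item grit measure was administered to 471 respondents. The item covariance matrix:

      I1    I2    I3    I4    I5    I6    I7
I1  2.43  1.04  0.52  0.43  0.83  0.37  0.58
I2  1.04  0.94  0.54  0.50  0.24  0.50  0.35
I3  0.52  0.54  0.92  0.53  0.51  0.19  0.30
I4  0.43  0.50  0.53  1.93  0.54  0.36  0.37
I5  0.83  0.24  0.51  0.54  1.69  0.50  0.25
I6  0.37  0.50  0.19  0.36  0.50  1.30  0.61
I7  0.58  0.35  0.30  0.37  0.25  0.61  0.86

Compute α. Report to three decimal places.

α = 0.778

Σσᵢ² = 2.43 + 0.94 + 0.92 + 1.93 + 1.69 + 1.30 + 0.86 = 10.07
Sum of the distinct covariances = 10.06
σ²_T = 10.07 + 2 × 10.06 = 30.19
α = (k/(k−1))·(1 − Σσᵢ²/σ²_T) = (7/6)·(1 − 10.07/30.19) = 0.778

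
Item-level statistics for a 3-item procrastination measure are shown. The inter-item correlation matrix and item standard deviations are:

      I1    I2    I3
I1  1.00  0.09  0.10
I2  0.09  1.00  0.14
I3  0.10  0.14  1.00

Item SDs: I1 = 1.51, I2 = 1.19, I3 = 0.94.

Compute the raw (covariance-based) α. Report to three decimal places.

α = 0.251

Σσ²ᵢ = 1.51² + 1.19² + 0.94² = 4.5798
Covariances σ_ij = r_ij · s_i · s_j:
  σ(I1,I2) = 0.09 × 1.51 × 1.19 = 0.1617
  σ(I1,I3) = 0.10 × 1.51 × 0.94 = 0.1419
  σ(I2,I3) = 0.14 × 1.19 × 0.94 = 0.1566
σ²_T = Σσ²ᵢ + 2·Σσ_ij = 4.5798 + 2 × 0.4602 = 5.5002
α = (3/2)·(1 − 4.5798/5.5002) = 0.251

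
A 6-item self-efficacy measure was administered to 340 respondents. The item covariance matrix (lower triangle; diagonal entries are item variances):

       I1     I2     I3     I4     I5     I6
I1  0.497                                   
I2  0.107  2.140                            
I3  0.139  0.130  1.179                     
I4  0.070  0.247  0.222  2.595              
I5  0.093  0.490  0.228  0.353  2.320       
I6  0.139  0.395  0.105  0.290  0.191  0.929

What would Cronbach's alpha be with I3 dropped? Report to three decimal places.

α = 0.449

Remaining items: I1, I2, I4, I5, I6 (k = 5).
Σσᵢ² = 0.497 + 2.140 + 2.595 + 2.320 + 0.929 = 8.481
Var(T) = 8.481 + 2 × 2.375 = 13.231
α (item deleted) = (5/4)·(1 − 8.481/13.231) = 0.449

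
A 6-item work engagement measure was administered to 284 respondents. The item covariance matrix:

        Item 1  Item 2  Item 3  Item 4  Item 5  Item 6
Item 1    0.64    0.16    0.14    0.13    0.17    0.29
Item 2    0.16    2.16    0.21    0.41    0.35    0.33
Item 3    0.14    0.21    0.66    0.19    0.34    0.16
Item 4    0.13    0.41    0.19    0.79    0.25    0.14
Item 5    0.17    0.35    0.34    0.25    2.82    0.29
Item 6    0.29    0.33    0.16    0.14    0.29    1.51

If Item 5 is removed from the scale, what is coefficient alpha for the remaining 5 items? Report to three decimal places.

Remaining items: Item 1, Item 2, Item 3, Item 4, Item 6 (k = 5).
sum of item variances = 0.64 + 2.16 + 0.66 + 0.79 + 1.51 = 5.76
σ²_total = 5.76 + 2 × 2.16 = 10.08
α (item deleted) = (5/4)·(1 − 5.76/10.08) = 0.536

α = 0.536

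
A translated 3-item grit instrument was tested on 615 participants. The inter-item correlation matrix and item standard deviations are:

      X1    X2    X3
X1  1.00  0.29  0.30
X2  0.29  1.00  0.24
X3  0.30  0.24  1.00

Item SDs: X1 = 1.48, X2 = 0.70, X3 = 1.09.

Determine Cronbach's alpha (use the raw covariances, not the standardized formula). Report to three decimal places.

α = 0.500

Σσ²ᵢ = 1.48² + 0.70² + 1.09² = 3.8685
Covariances σ_ij = r_ij · s_i · s_j:
  σ(X1,X2) = 0.29 × 1.48 × 0.70 = 0.3004
  σ(X1,X3) = 0.30 × 1.48 × 1.09 = 0.4840
  σ(X2,X3) = 0.24 × 0.70 × 1.09 = 0.1831
σ²_T = Σσ²ᵢ + 2·Σσ_ij = 3.8685 + 2 × 0.9675 = 5.8035
α = (3/2)·(1 − 3.8685/5.8035) = 0.500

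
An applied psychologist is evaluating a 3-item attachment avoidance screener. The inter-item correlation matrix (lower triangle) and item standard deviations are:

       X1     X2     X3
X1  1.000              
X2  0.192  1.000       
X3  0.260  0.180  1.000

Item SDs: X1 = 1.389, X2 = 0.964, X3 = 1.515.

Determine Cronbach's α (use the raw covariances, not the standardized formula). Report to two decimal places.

Σσ²ᵢ = 1.389² + 0.964² + 1.515² = 5.1538
Covariances σ_ij = r_ij · s_i · s_j:
  σ(X1,X2) = 0.192 × 1.389 × 0.964 = 0.2571
  σ(X1,X3) = 0.260 × 1.389 × 1.515 = 0.5471
  σ(X2,X3) = 0.180 × 0.964 × 1.515 = 0.2629
σ²_T = Σσ²ᵢ + 2·Σσ_ij = 5.1538 + 2 × 1.0671 = 7.2880
α = (3/2)·(1 − 5.1538/7.2880) = 0.44

Cronbach's α = 0.44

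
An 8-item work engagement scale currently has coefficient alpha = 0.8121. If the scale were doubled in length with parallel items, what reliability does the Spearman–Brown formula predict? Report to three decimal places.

predicted reliability = 0.896

Length factor m = 2
α' = m·α / (1 + (m−1)·α)
   = 2 × 0.8121 / (1 + (2 − 1) × 0.8121)
   = 1.6242 / 1.8121 = 0.896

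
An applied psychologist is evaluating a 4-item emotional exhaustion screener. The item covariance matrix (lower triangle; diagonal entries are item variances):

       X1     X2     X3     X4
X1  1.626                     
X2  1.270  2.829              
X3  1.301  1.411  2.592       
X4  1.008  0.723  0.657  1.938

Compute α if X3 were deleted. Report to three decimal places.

α = 0.726

Remaining items: X1, X2, X4 (k = 3).
ΣVar(i) = 1.626 + 2.829 + 1.938 = 6.393
total variance = 6.393 + 2 × 3.001 = 12.395
α (item deleted) = (3/2)·(1 − 6.393/12.395) = 0.726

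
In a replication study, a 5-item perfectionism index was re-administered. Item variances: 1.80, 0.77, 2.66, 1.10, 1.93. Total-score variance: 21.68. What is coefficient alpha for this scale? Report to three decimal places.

Σσ²ᵢ = 1.80 + 0.77 + 2.66 + 1.10 + 1.93 = 8.26
α = (k/(k−1))·(1 − Σσ²ᵢ/total variance) = (5/4)·(1 − 8.26/21.68) = 0.774

coefficient alpha = 0.774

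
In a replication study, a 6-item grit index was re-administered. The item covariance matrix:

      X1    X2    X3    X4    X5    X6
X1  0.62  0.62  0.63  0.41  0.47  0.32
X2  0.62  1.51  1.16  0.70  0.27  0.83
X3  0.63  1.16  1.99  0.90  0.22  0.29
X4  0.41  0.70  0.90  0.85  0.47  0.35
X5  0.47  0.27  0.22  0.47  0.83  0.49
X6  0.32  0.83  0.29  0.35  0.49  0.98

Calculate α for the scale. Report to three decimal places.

α = 0.847

ΣVar(i) = 0.62 + 1.51 + 1.99 + 0.85 + 0.83 + 0.98 = 6.78
Sum of the distinct covariances = 8.13
Var(T) = 6.78 + 2 × 8.13 = 23.04
α = (k/(k−1))·(1 − ΣVar(i)/Var(T)) = (6/5)·(1 − 6.78/23.04) = 0.847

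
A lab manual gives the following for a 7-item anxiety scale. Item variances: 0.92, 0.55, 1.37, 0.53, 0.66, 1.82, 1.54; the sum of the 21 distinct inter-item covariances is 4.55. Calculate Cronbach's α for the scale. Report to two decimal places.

Cronbach's α = 0.64

Σσᵢ² = 0.92 + 0.55 + 1.37 + 0.53 + 0.66 + 1.82 + 1.54 = 7.39
Sum of distinct covariances = 4.55
σ²_total = Σσᵢ² + 2·Σcov = 7.39 + 2 × 4.55 = 16.49
α = (7/6)·(1 − 7.39/16.49) = 0.64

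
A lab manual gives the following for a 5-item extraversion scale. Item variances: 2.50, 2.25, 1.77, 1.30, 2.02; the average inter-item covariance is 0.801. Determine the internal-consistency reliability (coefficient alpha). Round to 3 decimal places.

coefficient alpha = 0.774

ΣVar(i) = 2.50 + 2.25 + 1.77 + 1.30 + 2.02 = 9.84
Sum of the 10 distinct covariances = 10 × 0.801 = 8.010
Var(T) = ΣVar(i) + 2·Σcov = 9.84 + 2 × 8.010 = 25.860
α = (5/4)·(1 − 9.84/25.860) = 0.774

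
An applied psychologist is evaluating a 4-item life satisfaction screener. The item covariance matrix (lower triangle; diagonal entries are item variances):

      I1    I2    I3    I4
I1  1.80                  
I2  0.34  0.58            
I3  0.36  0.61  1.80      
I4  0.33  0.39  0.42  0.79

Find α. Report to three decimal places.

α = 0.662

Σσ²ᵢ = 1.80 + 0.58 + 1.80 + 0.79 = 4.97
Sum of off-diagonal covariances = 2.45
σ²_T = 4.97 + 2 × 2.45 = 9.87
α = (k/(k−1))·(1 − Σσ²ᵢ/σ²_T) = (4/3)·(1 − 4.97/9.87) = 0.662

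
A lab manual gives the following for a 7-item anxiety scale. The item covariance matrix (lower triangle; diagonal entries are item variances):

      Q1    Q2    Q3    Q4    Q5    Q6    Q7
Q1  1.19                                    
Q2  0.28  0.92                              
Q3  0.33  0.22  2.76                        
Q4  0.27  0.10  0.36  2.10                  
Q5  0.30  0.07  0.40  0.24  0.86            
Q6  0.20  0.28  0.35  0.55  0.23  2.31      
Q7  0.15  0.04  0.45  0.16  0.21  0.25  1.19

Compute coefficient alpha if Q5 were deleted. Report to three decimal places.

Remaining items: Q1, Q2, Q3, Q4, Q6, Q7 (k = 6).
sum of item variances = 1.19 + 0.92 + 2.76 + 2.10 + 2.31 + 1.19 = 10.47
total variance = 10.47 + 2 × 3.99 = 18.45
α (item deleted) = (6/5)·(1 − 10.47/18.45) = 0.519

coefficient alpha = 0.519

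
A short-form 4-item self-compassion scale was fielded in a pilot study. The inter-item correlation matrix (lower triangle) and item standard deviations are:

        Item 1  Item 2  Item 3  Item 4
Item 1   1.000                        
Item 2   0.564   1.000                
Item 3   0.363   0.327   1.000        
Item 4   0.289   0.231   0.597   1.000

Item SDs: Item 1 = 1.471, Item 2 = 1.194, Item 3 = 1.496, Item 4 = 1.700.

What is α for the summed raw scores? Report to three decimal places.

α = 0.718

Σσ²ᵢ = 1.471² + 1.194² + 1.496² + 1.700² = 8.7175
Covariances σ_ij = r_ij · s_i · s_j:
  σ(Item 1,Item 2) = 0.564 × 1.471 × 1.194 = 0.9906
  σ(Item 1,Item 3) = 0.363 × 1.471 × 1.496 = 0.7988
  σ(Item 1,Item 4) = 0.289 × 1.471 × 1.700 = 0.7227
  σ(Item 2,Item 3) = 0.327 × 1.194 × 1.496 = 0.5841
  σ(Item 2,Item 4) = 0.231 × 1.194 × 1.700 = 0.4689
  σ(Item 3,Item 4) = 0.597 × 1.496 × 1.700 = 1.5183
σ²_T = Σσ²ᵢ + 2·Σσ_ij = 8.7175 + 2 × 5.0834 = 18.8843
α = (4/3)·(1 − 8.7175/18.8843) = 0.718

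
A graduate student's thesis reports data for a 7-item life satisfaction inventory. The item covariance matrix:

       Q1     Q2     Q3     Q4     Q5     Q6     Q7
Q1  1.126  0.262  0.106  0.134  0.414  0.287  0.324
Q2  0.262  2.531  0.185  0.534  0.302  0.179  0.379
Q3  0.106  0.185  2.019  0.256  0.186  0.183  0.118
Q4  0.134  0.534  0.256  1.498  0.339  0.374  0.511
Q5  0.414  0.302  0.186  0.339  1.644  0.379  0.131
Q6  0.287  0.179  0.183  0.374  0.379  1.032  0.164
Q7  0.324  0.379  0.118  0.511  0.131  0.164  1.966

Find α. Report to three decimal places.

α = 0.575

ΣVar(i) = 1.126 + 2.531 + 2.019 + 1.498 + 1.644 + 1.032 + 1.966 = 11.816
Sum of the distinct covariances = 5.747
σ²_total = 11.816 + 2 × 5.747 = 23.310
α = (k/(k−1))·(1 − ΣVar(i)/σ²_total) = (7/6)·(1 − 11.816/23.310) = 0.575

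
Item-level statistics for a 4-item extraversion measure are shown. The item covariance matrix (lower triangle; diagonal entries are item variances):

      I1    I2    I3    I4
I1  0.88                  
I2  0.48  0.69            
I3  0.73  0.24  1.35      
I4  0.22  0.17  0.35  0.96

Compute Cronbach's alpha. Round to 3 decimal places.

ΣVar(i) = 0.88 + 0.69 + 1.35 + 0.96 = 3.88
Σ_{i<j} σ_ij = 2.19
Var(T) = 3.88 + 2 × 2.19 = 8.26
α = (k/(k−1))·(1 − ΣVar(i)/Var(T)) = (4/3)·(1 − 3.88/8.26) = 0.707

α = 0.707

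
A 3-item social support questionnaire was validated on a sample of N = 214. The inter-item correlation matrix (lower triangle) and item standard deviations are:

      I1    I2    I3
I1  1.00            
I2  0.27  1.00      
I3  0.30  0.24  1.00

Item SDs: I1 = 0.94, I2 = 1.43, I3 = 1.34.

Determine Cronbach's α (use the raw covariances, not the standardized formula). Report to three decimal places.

Σσ²ᵢ = 0.94² + 1.43² + 1.34² = 4.7241
Covariances σ_ij = r_ij · s_i · s_j:
  σ(I1,I2) = 0.27 × 0.94 × 1.43 = 0.3629
  σ(I1,I3) = 0.30 × 0.94 × 1.34 = 0.3779
  σ(I2,I3) = 0.24 × 1.43 × 1.34 = 0.4599
σ²_T = Σσ²ᵢ + 2·Σσ_ij = 4.7241 + 2 × 1.2007 = 7.1255
α = (3/2)·(1 − 4.7241/7.1255) = 0.506

α = 0.506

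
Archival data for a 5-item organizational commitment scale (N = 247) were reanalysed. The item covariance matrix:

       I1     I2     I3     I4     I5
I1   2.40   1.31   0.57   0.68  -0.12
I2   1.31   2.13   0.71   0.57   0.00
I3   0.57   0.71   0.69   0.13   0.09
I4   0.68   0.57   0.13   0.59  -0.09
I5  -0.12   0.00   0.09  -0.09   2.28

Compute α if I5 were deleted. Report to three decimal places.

α = 0.770

Remaining items: I1, I2, I3, I4 (k = 4).
Σσᵢ² = 2.40 + 2.13 + 0.69 + 0.59 = 5.81
σ²_total = 5.81 + 2 × 3.97 = 13.75
α (item deleted) = (4/3)·(1 − 5.81/13.75) = 0.770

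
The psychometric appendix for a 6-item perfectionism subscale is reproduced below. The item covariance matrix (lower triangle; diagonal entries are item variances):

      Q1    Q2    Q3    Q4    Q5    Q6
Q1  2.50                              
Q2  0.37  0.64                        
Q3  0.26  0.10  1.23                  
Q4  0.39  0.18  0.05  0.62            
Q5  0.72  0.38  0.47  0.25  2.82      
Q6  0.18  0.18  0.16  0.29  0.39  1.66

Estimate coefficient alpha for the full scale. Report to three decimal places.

coefficient alpha = 0.576

Σσ²ᵢ = 2.50 + 0.64 + 1.23 + 0.62 + 2.82 + 1.66 = 9.47
Sum of the distinct covariances = 4.37
total variance = 9.47 + 2 × 4.37 = 18.21
α = (k/(k−1))·(1 − Σσ²ᵢ/total variance) = (6/5)·(1 − 9.47/18.21) = 0.576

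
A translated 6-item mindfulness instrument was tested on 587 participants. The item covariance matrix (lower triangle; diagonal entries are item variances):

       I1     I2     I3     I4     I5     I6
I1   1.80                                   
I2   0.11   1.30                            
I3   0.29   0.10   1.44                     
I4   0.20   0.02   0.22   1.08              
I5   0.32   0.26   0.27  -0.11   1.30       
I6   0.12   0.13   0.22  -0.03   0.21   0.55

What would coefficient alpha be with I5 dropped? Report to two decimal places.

α = 0.39

Remaining items: I1, I2, I3, I4, I6 (k = 5).
sum of item variances = 1.80 + 1.30 + 1.44 + 1.08 + 0.55 = 6.17
σ²_total = 6.17 + 2 × 1.38 = 8.93
α (item deleted) = (5/4)·(1 − 6.17/8.93) = 0.39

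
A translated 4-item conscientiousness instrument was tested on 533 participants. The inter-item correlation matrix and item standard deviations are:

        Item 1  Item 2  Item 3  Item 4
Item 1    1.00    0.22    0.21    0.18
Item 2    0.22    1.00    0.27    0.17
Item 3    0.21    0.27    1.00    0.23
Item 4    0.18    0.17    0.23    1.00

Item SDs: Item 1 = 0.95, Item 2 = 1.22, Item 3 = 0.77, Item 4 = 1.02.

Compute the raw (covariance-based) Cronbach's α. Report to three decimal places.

Σσ²ᵢ = 0.95² + 1.22² + 0.77² + 1.02² = 4.0242
Covariances σ_ij = r_ij · s_i · s_j:
  σ(Item 1,Item 2) = 0.22 × 0.95 × 1.22 = 0.2550
  σ(Item 1,Item 3) = 0.21 × 0.95 × 0.77 = 0.1536
  σ(Item 1,Item 4) = 0.18 × 0.95 × 1.02 = 0.1744
  σ(Item 2,Item 3) = 0.27 × 1.22 × 0.77 = 0.2536
  σ(Item 2,Item 4) = 0.17 × 1.22 × 1.02 = 0.2115
  σ(Item 3,Item 4) = 0.23 × 0.77 × 1.02 = 0.1806
σ²_T = Σσ²ᵢ + 2·Σσ_ij = 4.0242 + 2 × 1.2287 = 6.4816
α = (4/3)·(1 − 4.0242/6.4816) = 0.506

α = 0.506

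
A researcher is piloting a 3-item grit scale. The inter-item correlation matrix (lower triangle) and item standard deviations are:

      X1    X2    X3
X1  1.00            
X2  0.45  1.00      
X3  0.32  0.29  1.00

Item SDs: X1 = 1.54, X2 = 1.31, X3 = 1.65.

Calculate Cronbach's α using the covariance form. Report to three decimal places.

Σσ²ᵢ = 1.54² + 1.31² + 1.65² = 6.8102
Covariances σ_ij = r_ij · s_i · s_j:
  σ(X1,X2) = 0.45 × 1.54 × 1.31 = 0.9078
  σ(X1,X3) = 0.32 × 1.54 × 1.65 = 0.8131
  σ(X2,X3) = 0.29 × 1.31 × 1.65 = 0.6268
σ²_T = Σσ²ᵢ + 2·Σσ_ij = 6.8102 + 2 × 2.3477 = 11.5056
α = (3/2)·(1 − 6.8102/11.5056) = 0.612

Cronbach's α = 0.612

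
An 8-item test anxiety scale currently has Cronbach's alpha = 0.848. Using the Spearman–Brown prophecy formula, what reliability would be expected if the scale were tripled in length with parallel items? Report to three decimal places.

predicted reliability = 0.944

Length factor m = 3
α' = m·α / (1 + (m−1)·α)
   = 3 × 0.848 / (1 + (3 − 1) × 0.848)
   = 2.5440 / 2.6960 = 0.944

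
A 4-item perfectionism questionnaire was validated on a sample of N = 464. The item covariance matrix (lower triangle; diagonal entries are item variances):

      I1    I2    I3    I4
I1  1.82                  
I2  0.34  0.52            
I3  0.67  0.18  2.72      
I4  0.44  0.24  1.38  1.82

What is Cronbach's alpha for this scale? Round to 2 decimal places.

α = 0.65

sum of item variances = 1.82 + 0.52 + 2.72 + 1.82 = 6.88
Sum of the distinct covariances = 3.25
σ²_T = 6.88 + 2 × 3.25 = 13.38
α = (k/(k−1))·(1 − sum of item variances/σ²_T) = (4/3)·(1 − 6.88/13.38) = 0.65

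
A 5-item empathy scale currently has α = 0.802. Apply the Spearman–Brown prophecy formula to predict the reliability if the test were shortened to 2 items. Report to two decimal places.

predicted reliability = 0.62

Length factor m = 2/5 = 0.4000
α' = m·α / (1 − (1−m)·α)
   = 2/5 × 0.802 / (1 − (1 − 2/5) × 0.802)
   = 0.3208 / 0.5188 = 0.62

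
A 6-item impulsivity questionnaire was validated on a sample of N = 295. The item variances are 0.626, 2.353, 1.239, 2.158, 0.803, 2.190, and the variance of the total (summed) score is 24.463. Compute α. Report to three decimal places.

Σσᵢ² = 0.626 + 2.353 + 1.239 + 2.158 + 0.803 + 2.190 = 9.369
α = (k/(k−1))·(1 − Σσᵢ²/total variance) = (6/5)·(1 − 9.369/24.463) = 0.740

α = 0.740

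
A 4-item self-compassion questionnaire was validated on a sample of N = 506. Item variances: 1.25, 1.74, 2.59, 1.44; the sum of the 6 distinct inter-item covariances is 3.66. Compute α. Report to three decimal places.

Σσ²ᵢ = 1.25 + 1.74 + 2.59 + 1.44 = 7.02
Sum of distinct covariances = 3.66
total variance = Σσ²ᵢ + 2·Σcov = 7.02 + 2 × 3.66 = 14.34
α = (4/3)·(1 − 7.02/14.34) = 0.681

α = 0.681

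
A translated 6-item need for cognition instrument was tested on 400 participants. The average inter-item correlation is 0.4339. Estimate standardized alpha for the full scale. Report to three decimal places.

standardized alpha = 0.821

Standardized α = k·r̄ / (1 + (k−1)·r̄) = 6 × 0.4339 / (1 + 5 × 0.4339)
  = 2.6034 / 3.1695 = 0.821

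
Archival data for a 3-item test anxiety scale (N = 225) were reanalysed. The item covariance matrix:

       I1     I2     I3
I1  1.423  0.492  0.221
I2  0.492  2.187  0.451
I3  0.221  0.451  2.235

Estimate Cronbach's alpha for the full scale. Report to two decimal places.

α = 0.43

ΣVar(i) = 1.423 + 2.187 + 2.235 = 5.845
Sum of the distinct covariances = 1.164
σ²_total = 5.845 + 2 × 1.164 = 8.173
α = (k/(k−1))·(1 − ΣVar(i)/σ²_total) = (3/2)·(1 − 5.845/8.173) = 0.43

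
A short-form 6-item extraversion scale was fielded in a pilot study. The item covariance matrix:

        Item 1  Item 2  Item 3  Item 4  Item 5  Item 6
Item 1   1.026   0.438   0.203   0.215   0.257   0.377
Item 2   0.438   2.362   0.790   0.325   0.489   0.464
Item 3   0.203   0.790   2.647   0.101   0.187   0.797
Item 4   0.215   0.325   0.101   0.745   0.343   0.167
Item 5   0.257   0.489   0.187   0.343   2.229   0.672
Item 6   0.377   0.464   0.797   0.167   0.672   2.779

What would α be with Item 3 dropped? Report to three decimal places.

α = 0.563

Remaining items: Item 1, Item 2, Item 4, Item 5, Item 6 (k = 5).
sum of item variances = 1.026 + 2.362 + 0.745 + 2.229 + 2.779 = 9.141
σ²_total = 9.141 + 2 × 3.747 = 16.635
α (item deleted) = (5/4)·(1 − 9.141/16.635) = 0.563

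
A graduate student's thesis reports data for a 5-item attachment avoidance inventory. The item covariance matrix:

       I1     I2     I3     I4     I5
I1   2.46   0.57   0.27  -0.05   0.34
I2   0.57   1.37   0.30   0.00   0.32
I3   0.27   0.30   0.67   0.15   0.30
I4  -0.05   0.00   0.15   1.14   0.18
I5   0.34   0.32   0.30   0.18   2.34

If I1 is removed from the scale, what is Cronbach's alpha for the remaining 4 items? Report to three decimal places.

Cronbach's alpha = 0.416

Remaining items: I2, I3, I4, I5 (k = 4).
Σσ²ᵢ = 1.37 + 0.67 + 1.14 + 2.34 = 5.52
σ²_total = 5.52 + 2 × 1.25 = 8.02
α (item deleted) = (4/3)·(1 − 5.52/8.02) = 0.416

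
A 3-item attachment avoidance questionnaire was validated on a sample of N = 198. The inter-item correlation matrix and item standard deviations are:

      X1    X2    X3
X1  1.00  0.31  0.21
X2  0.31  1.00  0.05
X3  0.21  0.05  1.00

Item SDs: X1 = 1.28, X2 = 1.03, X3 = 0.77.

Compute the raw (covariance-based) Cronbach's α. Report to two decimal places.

Cronbach's α = 0.43

Σσ²ᵢ = 1.28² + 1.03² + 0.77² = 3.2922
Covariances σ_ij = r_ij · s_i · s_j:
  σ(X1,X2) = 0.31 × 1.28 × 1.03 = 0.4087
  σ(X1,X3) = 0.21 × 1.28 × 0.77 = 0.2070
  σ(X2,X3) = 0.05 × 1.03 × 0.77 = 0.0397
σ²_T = Σσ²ᵢ + 2·Σσ_ij = 3.2922 + 2 × 0.6554 = 4.6030
α = (3/2)·(1 − 3.2922/4.6030) = 0.43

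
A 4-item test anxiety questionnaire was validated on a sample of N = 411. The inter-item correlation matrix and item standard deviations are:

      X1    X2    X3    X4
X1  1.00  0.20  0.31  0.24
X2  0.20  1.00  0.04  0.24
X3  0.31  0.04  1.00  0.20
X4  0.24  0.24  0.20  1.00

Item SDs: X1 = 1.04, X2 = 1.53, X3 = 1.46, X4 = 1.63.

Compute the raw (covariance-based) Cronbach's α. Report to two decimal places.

Σσ²ᵢ = 1.04² + 1.53² + 1.46² + 1.63² = 8.2110
Covariances σ_ij = r_ij · s_i · s_j:
  σ(X1,X2) = 0.20 × 1.04 × 1.53 = 0.3182
  σ(X1,X3) = 0.31 × 1.04 × 1.46 = 0.4707
  σ(X1,X4) = 0.24 × 1.04 × 1.63 = 0.4068
  σ(X2,X3) = 0.04 × 1.53 × 1.46 = 0.0894
  σ(X2,X4) = 0.24 × 1.53 × 1.63 = 0.5985
  σ(X3,X4) = 0.20 × 1.46 × 1.63 = 0.4760
σ²_T = Σσ²ᵢ + 2·Σσ_ij = 8.2110 + 2 × 2.3596 = 12.9302
α = (4/3)·(1 − 8.2110/12.9302) = 0.49

Cronbach's α = 0.49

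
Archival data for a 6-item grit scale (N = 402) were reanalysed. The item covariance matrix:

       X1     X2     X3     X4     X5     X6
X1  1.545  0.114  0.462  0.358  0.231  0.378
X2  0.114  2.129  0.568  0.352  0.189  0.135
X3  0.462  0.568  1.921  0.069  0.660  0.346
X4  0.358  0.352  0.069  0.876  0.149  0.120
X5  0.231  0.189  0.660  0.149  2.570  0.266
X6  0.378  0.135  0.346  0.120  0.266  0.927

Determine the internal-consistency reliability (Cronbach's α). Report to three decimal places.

ΣVar(i) = 1.545 + 2.129 + 1.921 + 0.876 + 2.570 + 0.927 = 9.968
Sum of off-diagonal covariances = 4.397
σ²_T = 9.968 + 2 × 4.397 = 18.762
α = (k/(k−1))·(1 − ΣVar(i)/σ²_T) = (6/5)·(1 − 9.968/18.762) = 0.562

Cronbach's α = 0.562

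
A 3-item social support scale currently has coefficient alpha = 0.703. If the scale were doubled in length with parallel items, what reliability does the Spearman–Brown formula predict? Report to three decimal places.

predicted reliability = 0.826

Length factor m = 2
α' = m·α / (1 + (m−1)·α)
   = 2 × 0.703 / (1 + (2 − 1) × 0.703)
   = 1.4060 / 1.7030 = 0.826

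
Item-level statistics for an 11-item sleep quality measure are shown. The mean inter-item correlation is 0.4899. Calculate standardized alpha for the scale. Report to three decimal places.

α = 0.914

Standardized α = k·r̄ / (1 + (k−1)·r̄) = 11 × 0.4899 / (1 + 10 × 0.4899)
  = 5.3889 / 5.8990 = 0.914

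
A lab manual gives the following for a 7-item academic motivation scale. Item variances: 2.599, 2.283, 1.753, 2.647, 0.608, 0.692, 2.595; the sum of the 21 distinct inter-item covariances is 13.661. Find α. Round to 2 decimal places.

Σσᵢ² = 2.599 + 2.283 + 1.753 + 2.647 + 0.608 + 0.692 + 2.595 = 13.177
Sum of distinct covariances = 13.661
σ²_T = Σσᵢ² + 2·Σcov = 13.177 + 2 × 13.661 = 40.499
α = (7/6)·(1 − 13.177/40.499) = 0.79

α = 0.79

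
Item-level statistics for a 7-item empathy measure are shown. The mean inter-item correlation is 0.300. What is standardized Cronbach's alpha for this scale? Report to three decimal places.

Standardized α = k·r̄ / (1 + (k−1)·r̄) = 7 × 0.300 / (1 + 6 × 0.300)
  = 2.1000 / 2.8000 = 0.750

standardized Cronbach's alpha = 0.750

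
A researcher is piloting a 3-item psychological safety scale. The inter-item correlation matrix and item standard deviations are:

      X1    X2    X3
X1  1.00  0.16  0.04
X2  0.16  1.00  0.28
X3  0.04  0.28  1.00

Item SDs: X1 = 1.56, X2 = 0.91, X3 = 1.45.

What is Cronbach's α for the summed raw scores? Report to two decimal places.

Σσ²ᵢ = 1.56² + 0.91² + 1.45² = 5.3642
Covariances σ_ij = r_ij · s_i · s_j:
  σ(X1,X2) = 0.16 × 1.56 × 0.91 = 0.2271
  σ(X1,X3) = 0.04 × 1.56 × 1.45 = 0.0905
  σ(X2,X3) = 0.28 × 0.91 × 1.45 = 0.3695
σ²_T = Σσ²ᵢ + 2·Σσ_ij = 5.3642 + 2 × 0.6871 = 6.7384
α = (3/2)·(1 − 5.3642/6.7384) = 0.31

α = 0.31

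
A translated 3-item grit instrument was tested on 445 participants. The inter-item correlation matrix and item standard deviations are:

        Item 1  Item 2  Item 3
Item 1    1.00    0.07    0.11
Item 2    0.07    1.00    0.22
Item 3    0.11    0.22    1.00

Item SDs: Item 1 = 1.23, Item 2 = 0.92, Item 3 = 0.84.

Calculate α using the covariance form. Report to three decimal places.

α = 0.287

Σσ²ᵢ = 1.23² + 0.92² + 0.84² = 3.0649
Covariances σ_ij = r_ij · s_i · s_j:
  σ(Item 1,Item 2) = 0.07 × 1.23 × 0.92 = 0.0792
  σ(Item 1,Item 3) = 0.11 × 1.23 × 0.84 = 0.1137
  σ(Item 2,Item 3) = 0.22 × 0.92 × 0.84 = 0.1700
σ²_T = Σσ²ᵢ + 2·Σσ_ij = 3.0649 + 2 × 0.3629 = 3.7907
α = (3/2)·(1 − 3.0649/3.7907) = 0.287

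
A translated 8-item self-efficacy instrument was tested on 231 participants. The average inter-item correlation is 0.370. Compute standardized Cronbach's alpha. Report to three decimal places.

α = 0.825

Standardized α = k·r̄ / (1 + (k−1)·r̄) = 8 × 0.370 / (1 + 7 × 0.370)
  = 2.9600 / 3.5900 = 0.825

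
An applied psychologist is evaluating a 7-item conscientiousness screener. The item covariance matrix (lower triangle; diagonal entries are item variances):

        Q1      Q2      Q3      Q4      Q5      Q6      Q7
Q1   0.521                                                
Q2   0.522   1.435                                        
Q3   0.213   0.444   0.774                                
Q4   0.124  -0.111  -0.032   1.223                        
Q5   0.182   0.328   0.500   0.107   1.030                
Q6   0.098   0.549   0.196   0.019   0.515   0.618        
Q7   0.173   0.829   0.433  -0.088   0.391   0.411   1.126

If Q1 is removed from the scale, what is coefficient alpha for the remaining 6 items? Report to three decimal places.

α = 0.710

Remaining items: Q2, Q3, Q4, Q5, Q6, Q7 (k = 6).
Σσᵢ² = 1.435 + 0.774 + 1.223 + 1.030 + 0.618 + 1.126 = 6.206
σ²_total = 6.206 + 2 × 4.491 = 15.188
α (item deleted) = (6/5)·(1 − 6.206/15.188) = 0.710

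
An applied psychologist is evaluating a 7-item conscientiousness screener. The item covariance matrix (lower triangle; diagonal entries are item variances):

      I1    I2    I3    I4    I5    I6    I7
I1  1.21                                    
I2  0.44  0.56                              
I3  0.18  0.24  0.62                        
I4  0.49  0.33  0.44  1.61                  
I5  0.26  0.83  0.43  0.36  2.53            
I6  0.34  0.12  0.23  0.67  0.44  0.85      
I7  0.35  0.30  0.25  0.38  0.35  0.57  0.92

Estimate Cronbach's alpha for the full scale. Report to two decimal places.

α = 0.77

Σσᵢ² = 1.21 + 0.56 + 0.62 + 1.61 + 2.53 + 0.85 + 0.92 = 8.30
Sum of the distinct covariances = 8.00
σ²_total = 8.30 + 2 × 8.00 = 24.30
α = (k/(k−1))·(1 − Σσᵢ²/σ²_total) = (7/6)·(1 − 8.30/24.30) = 0.77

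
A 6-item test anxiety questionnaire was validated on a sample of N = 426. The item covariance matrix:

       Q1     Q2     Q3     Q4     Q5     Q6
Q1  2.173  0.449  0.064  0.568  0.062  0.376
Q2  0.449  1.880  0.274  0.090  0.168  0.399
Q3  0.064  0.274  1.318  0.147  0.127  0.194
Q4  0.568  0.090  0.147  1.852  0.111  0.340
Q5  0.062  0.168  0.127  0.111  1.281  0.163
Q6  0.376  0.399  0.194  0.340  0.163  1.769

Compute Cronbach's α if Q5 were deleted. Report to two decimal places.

Remaining items: Q1, Q2, Q3, Q4, Q6 (k = 5).
Σσ²ᵢ = 2.173 + 1.880 + 1.318 + 1.852 + 1.769 = 8.992
σ²_T = 8.992 + 2 × 2.901 = 14.794
α (item deleted) = (5/4)·(1 − 8.992/14.794) = 0.49

Cronbach's α = 0.49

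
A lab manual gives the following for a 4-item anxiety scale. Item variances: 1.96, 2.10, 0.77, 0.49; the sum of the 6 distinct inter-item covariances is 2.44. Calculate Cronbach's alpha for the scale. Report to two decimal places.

α = 0.64

sum of item variances = 1.96 + 2.10 + 0.77 + 0.49 = 5.32
Sum of distinct covariances = 2.44
Var(T) = sum of item variances + 2·Σcov = 5.32 + 2 × 2.44 = 10.20
α = (4/3)·(1 − 5.32/10.20) = 0.64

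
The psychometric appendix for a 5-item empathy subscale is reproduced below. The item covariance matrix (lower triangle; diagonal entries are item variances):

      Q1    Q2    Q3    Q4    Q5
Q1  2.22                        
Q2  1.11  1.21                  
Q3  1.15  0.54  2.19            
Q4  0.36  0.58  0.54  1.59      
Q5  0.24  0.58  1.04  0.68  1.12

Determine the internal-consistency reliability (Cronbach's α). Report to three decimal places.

sum of item variances = 2.22 + 1.21 + 2.19 + 1.59 + 1.12 = 8.33
Σ_{i<j} σ_ij = 6.82
σ²_total = 8.33 + 2 × 6.82 = 21.97
α = (k/(k−1))·(1 − sum of item variances/σ²_total) = (5/4)·(1 − 8.33/21.97) = 0.776

α = 0.776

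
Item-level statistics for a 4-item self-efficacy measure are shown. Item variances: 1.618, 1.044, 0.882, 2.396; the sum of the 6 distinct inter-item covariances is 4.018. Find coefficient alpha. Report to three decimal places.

α = 0.767

ΣVar(i) = 1.618 + 1.044 + 0.882 + 2.396 = 5.940
Sum of distinct covariances = 4.018
σ²_T = ΣVar(i) + 2·Σcov = 5.940 + 2 × 4.018 = 13.976
α = (4/3)·(1 − 5.940/13.976) = 0.767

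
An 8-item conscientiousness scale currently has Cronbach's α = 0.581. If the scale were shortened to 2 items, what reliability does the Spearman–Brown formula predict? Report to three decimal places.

predicted reliability = 0.257

Length factor m = 2/8 = 0.2500
α' = m·α / (1 − (1−m)·α)
   = 2/8 × 0.581 / (1 − (1 − 2/8) × 0.581)
   = 0.1452 / 0.5643 = 0.257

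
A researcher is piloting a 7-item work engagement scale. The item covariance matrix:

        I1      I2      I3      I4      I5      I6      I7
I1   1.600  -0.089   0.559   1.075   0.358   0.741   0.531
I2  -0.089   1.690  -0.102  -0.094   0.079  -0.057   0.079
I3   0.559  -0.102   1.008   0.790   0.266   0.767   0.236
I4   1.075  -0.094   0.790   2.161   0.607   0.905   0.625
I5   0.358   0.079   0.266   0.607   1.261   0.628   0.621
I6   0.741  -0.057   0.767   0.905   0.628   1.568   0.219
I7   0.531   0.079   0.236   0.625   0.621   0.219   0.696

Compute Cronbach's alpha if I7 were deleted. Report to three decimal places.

Remaining items: I1, I2, I3, I4, I5, I6 (k = 6).
sum of item variances = 1.600 + 1.690 + 1.008 + 2.161 + 1.261 + 1.568 = 9.288
σ²_T = 9.288 + 2 × 6.433 = 22.154
α (item deleted) = (6/5)·(1 − 9.288/22.154) = 0.697

Cronbach's alpha = 0.697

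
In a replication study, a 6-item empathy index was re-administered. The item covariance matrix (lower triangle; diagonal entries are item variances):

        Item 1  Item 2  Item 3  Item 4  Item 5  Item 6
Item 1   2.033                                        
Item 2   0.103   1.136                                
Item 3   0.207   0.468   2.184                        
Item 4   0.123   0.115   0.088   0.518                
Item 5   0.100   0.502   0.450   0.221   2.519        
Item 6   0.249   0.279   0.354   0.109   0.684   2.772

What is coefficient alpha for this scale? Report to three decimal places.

sum of item variances = 2.033 + 1.136 + 2.184 + 0.518 + 2.519 + 2.772 = 11.162
Sum of off-diagonal covariances = 4.052
total variance = 11.162 + 2 × 4.052 = 19.266
α = (k/(k−1))·(1 − sum of item variances/total variance) = (6/5)·(1 − 11.162/19.266) = 0.505

α = 0.505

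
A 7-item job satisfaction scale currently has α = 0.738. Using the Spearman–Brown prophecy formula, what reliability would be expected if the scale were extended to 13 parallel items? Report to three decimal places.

predicted reliability = 0.840

Length factor m = 13/7 = 1.8571
α' = m·α / (1 + (m−1)·α)
   = 13/7 × 0.738 / (1 + (13/7 − 1) × 0.738)
   = 1.3706 / 1.6326 = 0.840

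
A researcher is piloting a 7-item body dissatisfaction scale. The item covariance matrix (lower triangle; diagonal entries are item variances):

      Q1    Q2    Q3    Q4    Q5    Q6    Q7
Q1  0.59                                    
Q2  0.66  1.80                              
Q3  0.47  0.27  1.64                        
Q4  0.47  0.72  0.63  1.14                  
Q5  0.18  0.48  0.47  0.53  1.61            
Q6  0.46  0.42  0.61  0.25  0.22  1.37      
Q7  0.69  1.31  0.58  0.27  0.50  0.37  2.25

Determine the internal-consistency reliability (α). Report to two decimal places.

α = 0.78

sum of item variances = 0.59 + 1.80 + 1.64 + 1.14 + 1.61 + 1.37 + 2.25 = 10.40
Sum of the distinct covariances = 10.56
σ²_total = 10.40 + 2 × 10.56 = 31.52
α = (k/(k−1))·(1 − sum of item variances/σ²_total) = (7/6)·(1 − 10.40/31.52) = 0.78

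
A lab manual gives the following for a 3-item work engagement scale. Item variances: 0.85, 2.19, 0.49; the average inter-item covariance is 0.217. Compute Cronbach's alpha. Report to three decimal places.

Cronbach's alpha = 0.404

sum of item variances = 0.85 + 2.19 + 0.49 = 3.53
Sum of the 3 distinct covariances = 3 × 0.217 = 0.651
Var(T) = sum of item variances + 2·Σcov = 3.53 + 2 × 0.651 = 4.832
α = (3/2)·(1 − 3.53/4.832) = 0.404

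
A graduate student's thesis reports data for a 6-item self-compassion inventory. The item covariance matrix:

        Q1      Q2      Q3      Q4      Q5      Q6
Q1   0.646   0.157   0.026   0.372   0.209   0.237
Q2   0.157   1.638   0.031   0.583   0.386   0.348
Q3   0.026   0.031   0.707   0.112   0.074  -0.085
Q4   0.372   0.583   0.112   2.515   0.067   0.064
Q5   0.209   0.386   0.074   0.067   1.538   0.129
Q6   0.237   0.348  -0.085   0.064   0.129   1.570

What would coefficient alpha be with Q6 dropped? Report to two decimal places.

α = 0.46

Remaining items: Q1, Q2, Q3, Q4, Q5 (k = 5).
sum of item variances = 0.646 + 1.638 + 0.707 + 2.515 + 1.538 = 7.044
Var(T) = 7.044 + 2 × 2.017 = 11.078
α (item deleted) = (5/4)·(1 − 7.044/11.078) = 0.46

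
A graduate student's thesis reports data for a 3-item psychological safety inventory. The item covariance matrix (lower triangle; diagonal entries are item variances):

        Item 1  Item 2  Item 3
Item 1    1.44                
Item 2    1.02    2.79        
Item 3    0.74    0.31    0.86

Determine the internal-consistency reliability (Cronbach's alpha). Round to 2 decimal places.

α = 0.67

Σσᵢ² = 1.44 + 2.79 + 0.86 = 5.09
Σ_{i<j} σ_ij = 2.07
total variance = 5.09 + 2 × 2.07 = 9.23
α = (k/(k−1))·(1 − Σσᵢ²/total variance) = (3/2)·(1 − 5.09/9.23) = 0.67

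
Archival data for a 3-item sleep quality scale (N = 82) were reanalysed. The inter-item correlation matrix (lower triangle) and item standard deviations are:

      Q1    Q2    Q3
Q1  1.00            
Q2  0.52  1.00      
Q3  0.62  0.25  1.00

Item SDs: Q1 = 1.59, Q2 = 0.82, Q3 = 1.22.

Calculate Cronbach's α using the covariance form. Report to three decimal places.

α = 0.714

Σσ²ᵢ = 1.59² + 0.82² + 1.22² = 4.6889
Covariances σ_ij = r_ij · s_i · s_j:
  σ(Q1,Q2) = 0.52 × 1.59 × 0.82 = 0.6780
  σ(Q1,Q3) = 0.62 × 1.59 × 1.22 = 1.2027
  σ(Q2,Q3) = 0.25 × 0.82 × 1.22 = 0.2501
σ²_T = Σσ²ᵢ + 2·Σσ_ij = 4.6889 + 2 × 2.1308 = 8.9505
α = (3/2)·(1 − 4.6889/8.9505) = 0.714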